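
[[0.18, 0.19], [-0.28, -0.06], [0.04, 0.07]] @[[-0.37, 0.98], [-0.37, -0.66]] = [[-0.14, 0.05],[0.13, -0.23],[-0.04, -0.01]]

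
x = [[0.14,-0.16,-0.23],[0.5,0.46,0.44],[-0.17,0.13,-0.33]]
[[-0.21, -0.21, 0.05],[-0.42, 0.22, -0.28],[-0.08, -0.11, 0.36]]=x@[[-0.99, -0.3, -0.33],[-0.4, 0.24, 0.45],[0.60, 0.58, -0.73]]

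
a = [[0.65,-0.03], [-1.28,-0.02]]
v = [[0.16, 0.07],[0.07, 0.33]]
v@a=[[0.01, -0.01], [-0.38, -0.01]]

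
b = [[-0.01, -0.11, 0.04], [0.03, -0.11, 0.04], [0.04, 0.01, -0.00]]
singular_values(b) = [0.17, 0.05, 0.0]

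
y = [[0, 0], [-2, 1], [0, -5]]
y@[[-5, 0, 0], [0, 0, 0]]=[[0, 0, 0], [10, 0, 0], [0, 0, 0]]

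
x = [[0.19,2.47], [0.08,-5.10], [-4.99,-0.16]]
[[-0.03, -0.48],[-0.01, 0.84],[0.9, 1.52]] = x@ [[-0.18, -0.3], [-0.00, -0.17]]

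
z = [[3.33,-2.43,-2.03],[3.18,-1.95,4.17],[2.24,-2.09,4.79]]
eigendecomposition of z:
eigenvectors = [[0.71+0.00j, (0.71-0j), (-0.72+0j)], [0.19-0.53j, (0.19+0.53j), (-0.7+0j)], [(0.05-0.43j), (0.05+0.43j), (0.04+0j)]]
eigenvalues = [(2.54+3.02j), (2.54-3.02j), (1.08+0j)]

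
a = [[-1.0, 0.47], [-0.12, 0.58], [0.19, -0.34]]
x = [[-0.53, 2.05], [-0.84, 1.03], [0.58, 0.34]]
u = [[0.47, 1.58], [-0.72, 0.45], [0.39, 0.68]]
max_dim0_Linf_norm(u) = 1.58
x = u + a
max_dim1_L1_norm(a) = 1.47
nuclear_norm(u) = 2.67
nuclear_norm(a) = 1.70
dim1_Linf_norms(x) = [2.05, 1.03, 0.58]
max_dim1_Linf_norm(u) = 1.58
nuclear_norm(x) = 3.27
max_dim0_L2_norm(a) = 1.02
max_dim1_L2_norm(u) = 1.65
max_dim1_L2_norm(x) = 2.12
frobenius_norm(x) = 2.59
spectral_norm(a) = 1.22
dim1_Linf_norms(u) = [1.58, 0.72, 0.68]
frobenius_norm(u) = 2.01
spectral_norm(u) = 1.83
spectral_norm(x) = 2.46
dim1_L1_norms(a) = [1.47, 0.7, 0.53]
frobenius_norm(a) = 1.31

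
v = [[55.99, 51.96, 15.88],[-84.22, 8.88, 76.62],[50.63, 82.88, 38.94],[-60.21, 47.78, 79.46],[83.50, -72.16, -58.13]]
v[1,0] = -84.22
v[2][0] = 50.63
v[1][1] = 8.88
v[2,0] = 50.63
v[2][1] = 82.88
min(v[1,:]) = -84.22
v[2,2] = 38.94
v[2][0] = 50.63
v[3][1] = 47.78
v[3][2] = 79.46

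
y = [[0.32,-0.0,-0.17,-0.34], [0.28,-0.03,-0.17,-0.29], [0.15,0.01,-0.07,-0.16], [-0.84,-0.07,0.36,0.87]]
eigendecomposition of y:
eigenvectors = [[-0.33,-0.40,-0.25,0.69],[-0.28,-0.81,-0.54,-0.40],[-0.16,-0.01,0.59,0.39],[0.89,-0.42,-0.53,0.46]]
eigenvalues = [1.14, -0.05, 0.0, -0.01]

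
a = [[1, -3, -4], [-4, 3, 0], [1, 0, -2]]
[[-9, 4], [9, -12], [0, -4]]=a@[[0, 0], [3, -4], [0, 2]]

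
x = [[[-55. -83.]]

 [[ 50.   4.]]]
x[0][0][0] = -55.0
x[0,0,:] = [-55.0, -83.0]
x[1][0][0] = 50.0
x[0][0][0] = -55.0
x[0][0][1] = -83.0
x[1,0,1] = 4.0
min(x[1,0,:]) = 4.0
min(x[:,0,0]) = -55.0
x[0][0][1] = -83.0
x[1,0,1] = 4.0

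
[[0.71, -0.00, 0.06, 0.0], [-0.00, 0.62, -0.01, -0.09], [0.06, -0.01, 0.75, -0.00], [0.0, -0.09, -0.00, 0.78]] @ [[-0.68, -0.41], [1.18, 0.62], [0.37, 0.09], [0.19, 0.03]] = [[-0.46,  -0.29], [0.71,  0.38], [0.22,  0.04], [0.04,  -0.03]]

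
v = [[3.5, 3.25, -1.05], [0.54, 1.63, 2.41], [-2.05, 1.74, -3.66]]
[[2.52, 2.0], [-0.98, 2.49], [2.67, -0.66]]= v@[[0.2, 0.03], [0.34, 0.75], [-0.68, 0.52]]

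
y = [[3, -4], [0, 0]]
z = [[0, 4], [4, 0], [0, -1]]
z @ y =[[0, 0], [12, -16], [0, 0]]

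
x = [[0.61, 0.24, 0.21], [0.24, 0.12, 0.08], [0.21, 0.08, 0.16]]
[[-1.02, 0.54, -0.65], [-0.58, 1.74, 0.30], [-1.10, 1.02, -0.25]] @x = [[-0.63, -0.23, -0.27], [0.13, 0.09, 0.07], [-0.48, -0.16, -0.19]]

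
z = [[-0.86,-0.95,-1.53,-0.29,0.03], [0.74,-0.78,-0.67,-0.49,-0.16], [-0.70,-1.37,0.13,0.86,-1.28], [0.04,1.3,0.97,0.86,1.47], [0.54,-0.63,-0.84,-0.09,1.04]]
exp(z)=[[0.85, -0.23, -1.78, -1.16, 0.73], [0.56, 0.38, -1.36, -1.27, -0.17], [-1.39, -0.12, 3.83, 2.79, -1.76], [0.67, 0.49, -0.05, 2.16, 3.22], [1.13, -0.66, -2.59, -1.21, 3.84]]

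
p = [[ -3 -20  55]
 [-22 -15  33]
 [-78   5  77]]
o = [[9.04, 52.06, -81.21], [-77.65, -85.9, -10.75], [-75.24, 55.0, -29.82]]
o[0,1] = 52.06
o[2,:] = [-75.24, 55.0, -29.82]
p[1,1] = -15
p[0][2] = 55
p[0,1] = -20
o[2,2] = -29.82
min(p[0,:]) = -20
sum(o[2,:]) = -50.059999999999995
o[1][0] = -77.65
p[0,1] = -20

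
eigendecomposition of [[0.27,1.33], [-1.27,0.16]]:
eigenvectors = [[0.72+0.00j, 0.72-0.00j], [-0.03+0.70j, (-0.03-0.7j)]]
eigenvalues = [(0.22+1.3j), (0.22-1.3j)]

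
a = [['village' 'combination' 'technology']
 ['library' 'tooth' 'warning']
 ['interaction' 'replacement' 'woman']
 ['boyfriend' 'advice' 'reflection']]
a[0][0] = 'village'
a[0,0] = 'village'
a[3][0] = 'boyfriend'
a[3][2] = 'reflection'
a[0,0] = 'village'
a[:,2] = ['technology', 'warning', 'woman', 'reflection']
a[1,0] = 'library'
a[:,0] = ['village', 'library', 'interaction', 'boyfriend']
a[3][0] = 'boyfriend'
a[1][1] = 'tooth'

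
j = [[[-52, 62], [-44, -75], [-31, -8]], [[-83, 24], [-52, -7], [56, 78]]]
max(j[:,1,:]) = -7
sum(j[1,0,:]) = -59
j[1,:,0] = [-83, -52, 56]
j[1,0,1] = 24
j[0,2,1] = -8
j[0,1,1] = -75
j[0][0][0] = -52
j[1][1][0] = -52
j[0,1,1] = -75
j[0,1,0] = -44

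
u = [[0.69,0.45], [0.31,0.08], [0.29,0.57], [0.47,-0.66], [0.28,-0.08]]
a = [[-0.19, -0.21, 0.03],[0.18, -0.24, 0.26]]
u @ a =[[-0.05, -0.25, 0.14], [-0.04, -0.08, 0.03], [0.05, -0.2, 0.16], [-0.21, 0.06, -0.16], [-0.07, -0.04, -0.01]]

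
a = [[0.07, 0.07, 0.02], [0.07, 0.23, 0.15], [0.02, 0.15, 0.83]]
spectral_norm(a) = 0.87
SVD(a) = [[0.04, 0.38, -0.92], [0.23, 0.89, 0.38], [0.97, -0.23, -0.05]] @ diag([0.8670077060432779, 0.22098124160663699, 0.04201105235008473]) @ [[0.04, 0.23, 0.97], [0.38, 0.89, -0.23], [-0.92, 0.38, -0.05]]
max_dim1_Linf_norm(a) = 0.83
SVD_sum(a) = [[0.0, 0.01, 0.04], [0.01, 0.05, 0.20], [0.04, 0.20, 0.82]] + [[0.03, 0.08, -0.02], [0.08, 0.18, -0.05], [-0.02, -0.05, 0.01]] + [[0.04, -0.01, 0.00], [-0.01, 0.01, -0.00], [0.00, -0.0, 0.00]]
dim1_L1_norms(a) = [0.16, 0.45, 1.0]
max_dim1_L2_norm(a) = 0.84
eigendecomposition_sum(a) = [[0.04, -0.01, 0.0], [-0.01, 0.01, -0.0], [0.00, -0.0, 0.0]] + [[0.03,0.08,-0.02],[0.08,0.18,-0.05],[-0.02,-0.05,0.01]] + [[0.00, 0.01, 0.04], [0.01, 0.05, 0.20], [0.04, 0.2, 0.82]]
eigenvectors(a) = [[-0.92,0.38,0.04],[0.38,0.89,0.23],[-0.05,-0.23,0.97]]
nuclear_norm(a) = 1.13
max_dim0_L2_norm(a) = 0.84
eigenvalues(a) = [0.04, 0.22, 0.87]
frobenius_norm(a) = 0.90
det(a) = 0.01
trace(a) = 1.13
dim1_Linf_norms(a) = [0.07, 0.23, 0.83]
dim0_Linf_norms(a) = [0.07, 0.23, 0.83]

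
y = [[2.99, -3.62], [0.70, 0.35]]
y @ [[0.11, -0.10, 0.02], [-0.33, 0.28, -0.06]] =[[1.52, -1.31, 0.28], [-0.04, 0.03, -0.01]]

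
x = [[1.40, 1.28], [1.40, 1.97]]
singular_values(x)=[3.06, 0.32]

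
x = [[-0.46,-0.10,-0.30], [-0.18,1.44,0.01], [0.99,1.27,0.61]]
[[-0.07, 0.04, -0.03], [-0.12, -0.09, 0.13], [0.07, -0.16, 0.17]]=x@[[0.12, -0.08, 0.06], [-0.07, -0.07, 0.1], [0.07, 0.01, -0.03]]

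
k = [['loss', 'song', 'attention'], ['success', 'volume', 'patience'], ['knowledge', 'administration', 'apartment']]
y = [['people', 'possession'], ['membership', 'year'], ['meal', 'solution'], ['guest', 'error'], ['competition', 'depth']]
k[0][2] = 'attention'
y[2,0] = 'meal'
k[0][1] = 'song'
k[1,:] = ['success', 'volume', 'patience']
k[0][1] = 'song'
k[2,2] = 'apartment'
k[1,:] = ['success', 'volume', 'patience']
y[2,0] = 'meal'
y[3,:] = ['guest', 'error']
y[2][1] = 'solution'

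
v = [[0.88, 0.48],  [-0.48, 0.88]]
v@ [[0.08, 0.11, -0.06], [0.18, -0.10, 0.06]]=[[0.16, 0.05, -0.02], [0.12, -0.14, 0.08]]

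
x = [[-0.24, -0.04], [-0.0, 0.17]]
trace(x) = -0.07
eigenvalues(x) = [-0.24, 0.17]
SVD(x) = [[0.98,  0.21], [-0.21,  0.98]] @ diag([0.24628458798195252, 0.1656620104989671]) @ [[-0.95, -0.3], [-0.3, 0.95]]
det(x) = -0.04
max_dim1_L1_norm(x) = 0.28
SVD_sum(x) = [[-0.23, -0.07], [0.05, 0.02]] + [[-0.01, 0.03], [-0.05, 0.15]]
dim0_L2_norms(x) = [0.24, 0.17]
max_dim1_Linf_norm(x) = 0.24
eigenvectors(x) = [[1.00, -0.10], [0.00, 1.0]]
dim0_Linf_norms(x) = [0.24, 0.17]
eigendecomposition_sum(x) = [[-0.24, -0.02], [-0.00, -0.00]] + [[0.0, -0.02],[0.00, 0.17]]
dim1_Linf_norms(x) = [0.24, 0.17]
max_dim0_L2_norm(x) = 0.24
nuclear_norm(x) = 0.41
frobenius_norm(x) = 0.30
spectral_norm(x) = 0.25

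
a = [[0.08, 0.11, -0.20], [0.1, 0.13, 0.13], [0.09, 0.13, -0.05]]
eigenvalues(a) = [0.2, 0.02, -0.06]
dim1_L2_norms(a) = [0.24, 0.21, 0.17]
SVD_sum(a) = [[0.11, 0.15, -0.13], [0.03, 0.04, -0.04], [0.08, 0.11, -0.09]] + [[-0.03, -0.04, -0.07], [0.07, 0.09, 0.17], [0.02, 0.02, 0.04]] + [[0.0, -0.00, -0.00], [0.0, -0.0, -0.00], [-0.00, 0.0, 0.0]]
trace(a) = 0.16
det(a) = -0.00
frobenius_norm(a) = 0.36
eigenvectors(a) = [[-0.03, -0.79, 0.78], [-0.88, 0.61, -0.57], [-0.47, 0.11, 0.25]]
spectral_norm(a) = 0.28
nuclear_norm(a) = 0.51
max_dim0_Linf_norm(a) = 0.2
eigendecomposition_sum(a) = [[0.01, 0.01, -0.0],[0.16, 0.21, -0.02],[0.08, 0.11, -0.01]] + [[0.04, 0.03, -0.05], [-0.03, -0.02, 0.04], [-0.0, -0.0, 0.01]] + [[0.04, 0.08, -0.15], [-0.03, -0.06, 0.11], [0.01, 0.02, -0.05]]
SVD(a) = [[-0.80, 0.40, -0.46],[-0.22, -0.89, -0.39],[-0.56, -0.21, 0.80]] @ diag([0.28236039253894146, 0.2237203617074033, 0.0046699553277841175]) @ [[-0.48, -0.67, 0.56], [-0.34, -0.45, -0.83], [-0.81, 0.59, 0.01]]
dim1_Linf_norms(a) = [0.2, 0.13, 0.13]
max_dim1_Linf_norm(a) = 0.2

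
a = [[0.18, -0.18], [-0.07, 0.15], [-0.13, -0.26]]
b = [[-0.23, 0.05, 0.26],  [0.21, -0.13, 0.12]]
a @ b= [[-0.08, 0.03, 0.03], [0.05, -0.02, -0.0], [-0.02, 0.03, -0.06]]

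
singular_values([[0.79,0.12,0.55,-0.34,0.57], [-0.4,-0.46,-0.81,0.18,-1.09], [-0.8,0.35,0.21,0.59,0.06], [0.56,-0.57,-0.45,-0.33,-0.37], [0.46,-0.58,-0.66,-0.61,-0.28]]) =[2.02, 1.76, 0.32, 0.12, 0.02]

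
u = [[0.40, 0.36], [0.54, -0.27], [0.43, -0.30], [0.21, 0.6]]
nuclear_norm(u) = 1.63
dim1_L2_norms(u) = [0.54, 0.6, 0.52, 0.64]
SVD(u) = [[-0.41, 0.52], [-0.70, -0.22], [-0.57, -0.28], [-0.13, 0.78]] @ diag([0.8254679316320953, 0.8072810500978147]) @ [[-0.99, 0.16],[0.16, 0.99]]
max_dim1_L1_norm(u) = 0.81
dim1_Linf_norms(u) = [0.4, 0.54, 0.43, 0.6]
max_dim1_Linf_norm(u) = 0.6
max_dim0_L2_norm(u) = 0.82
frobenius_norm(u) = 1.15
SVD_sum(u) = [[0.33,-0.05], [0.57,-0.09], [0.47,-0.08], [0.11,-0.02]] + [[0.07, 0.41],[-0.03, -0.18],[-0.04, -0.22],[0.10, 0.62]]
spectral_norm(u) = 0.83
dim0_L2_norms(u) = [0.82, 0.81]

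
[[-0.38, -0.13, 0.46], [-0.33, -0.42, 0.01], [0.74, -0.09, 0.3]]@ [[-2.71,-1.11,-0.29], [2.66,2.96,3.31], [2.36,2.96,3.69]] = [[1.77, 1.40, 1.38], [-0.20, -0.85, -1.26], [-1.54, -0.20, 0.59]]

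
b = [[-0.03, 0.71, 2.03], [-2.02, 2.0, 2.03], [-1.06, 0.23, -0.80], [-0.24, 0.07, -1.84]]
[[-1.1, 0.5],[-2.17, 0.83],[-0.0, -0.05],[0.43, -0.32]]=b @ [[0.04, -0.06], [-0.77, 0.16], [-0.27, 0.19]]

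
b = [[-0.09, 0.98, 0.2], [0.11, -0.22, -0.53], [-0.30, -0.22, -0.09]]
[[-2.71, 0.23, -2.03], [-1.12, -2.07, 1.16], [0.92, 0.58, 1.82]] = b@[[-1.43,-2.5,-3.94], [-3.57,-0.75,-1.99], [3.29,3.70,-2.18]]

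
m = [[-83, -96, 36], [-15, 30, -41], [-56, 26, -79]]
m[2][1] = 26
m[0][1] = -96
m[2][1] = 26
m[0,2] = 36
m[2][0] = -56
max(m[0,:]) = 36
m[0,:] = [-83, -96, 36]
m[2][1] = 26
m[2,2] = -79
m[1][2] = -41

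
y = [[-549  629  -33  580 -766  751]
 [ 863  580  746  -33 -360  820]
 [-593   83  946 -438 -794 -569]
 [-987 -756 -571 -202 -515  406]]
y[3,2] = -571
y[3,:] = [-987, -756, -571, -202, -515, 406]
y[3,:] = [-987, -756, -571, -202, -515, 406]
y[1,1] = 580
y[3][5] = 406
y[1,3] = -33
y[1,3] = -33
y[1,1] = 580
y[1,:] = [863, 580, 746, -33, -360, 820]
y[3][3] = -202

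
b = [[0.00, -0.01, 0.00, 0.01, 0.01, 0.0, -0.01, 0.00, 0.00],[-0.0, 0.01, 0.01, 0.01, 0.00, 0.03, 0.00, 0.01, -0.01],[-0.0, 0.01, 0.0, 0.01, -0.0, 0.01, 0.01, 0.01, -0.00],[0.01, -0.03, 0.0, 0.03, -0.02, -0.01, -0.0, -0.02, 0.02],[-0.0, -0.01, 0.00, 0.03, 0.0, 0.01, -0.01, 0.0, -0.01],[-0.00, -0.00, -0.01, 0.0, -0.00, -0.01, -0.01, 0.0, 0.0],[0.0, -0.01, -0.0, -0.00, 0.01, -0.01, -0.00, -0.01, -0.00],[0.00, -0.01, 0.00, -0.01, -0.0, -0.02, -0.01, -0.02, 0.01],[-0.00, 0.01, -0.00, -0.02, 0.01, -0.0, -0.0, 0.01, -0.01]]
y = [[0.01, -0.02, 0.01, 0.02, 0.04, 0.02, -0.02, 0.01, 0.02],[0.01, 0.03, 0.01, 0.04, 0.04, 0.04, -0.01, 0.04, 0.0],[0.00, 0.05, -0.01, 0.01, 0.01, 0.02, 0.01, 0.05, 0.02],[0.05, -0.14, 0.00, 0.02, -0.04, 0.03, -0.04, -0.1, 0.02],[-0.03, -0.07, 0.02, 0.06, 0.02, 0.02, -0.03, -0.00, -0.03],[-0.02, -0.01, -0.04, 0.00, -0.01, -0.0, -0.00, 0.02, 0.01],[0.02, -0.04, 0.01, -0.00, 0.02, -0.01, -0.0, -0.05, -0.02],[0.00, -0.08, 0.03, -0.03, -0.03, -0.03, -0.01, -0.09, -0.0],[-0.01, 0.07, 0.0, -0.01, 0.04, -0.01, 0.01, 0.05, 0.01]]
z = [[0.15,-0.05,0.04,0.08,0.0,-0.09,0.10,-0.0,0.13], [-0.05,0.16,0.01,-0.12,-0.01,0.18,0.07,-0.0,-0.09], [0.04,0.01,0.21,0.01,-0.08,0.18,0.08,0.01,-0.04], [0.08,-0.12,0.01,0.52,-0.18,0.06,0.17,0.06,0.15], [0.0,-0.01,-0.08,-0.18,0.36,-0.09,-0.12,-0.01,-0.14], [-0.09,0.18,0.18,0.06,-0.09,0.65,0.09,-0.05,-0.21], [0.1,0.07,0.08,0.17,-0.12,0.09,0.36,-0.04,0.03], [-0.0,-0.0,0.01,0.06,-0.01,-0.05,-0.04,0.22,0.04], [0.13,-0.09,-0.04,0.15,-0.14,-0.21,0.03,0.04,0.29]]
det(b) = -0.00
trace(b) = 0.00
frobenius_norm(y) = 0.32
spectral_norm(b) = 0.07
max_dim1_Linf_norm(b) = 0.03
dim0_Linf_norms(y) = [0.05, 0.14, 0.04, 0.06, 0.04, 0.04, 0.04, 0.1, 0.03]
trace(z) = 2.92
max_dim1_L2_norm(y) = 0.19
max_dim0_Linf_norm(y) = 0.14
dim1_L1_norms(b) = [0.04, 0.08, 0.05, 0.14, 0.07, 0.03, 0.04, 0.08, 0.06]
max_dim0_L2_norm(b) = 0.05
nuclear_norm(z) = 2.92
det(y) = -0.00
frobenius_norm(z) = 1.37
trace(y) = -0.01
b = y @ z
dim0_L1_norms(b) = [0.01, 0.1, 0.02, 0.12, 0.05, 0.1, 0.05, 0.08, 0.06]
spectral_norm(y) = 0.27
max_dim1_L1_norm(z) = 1.6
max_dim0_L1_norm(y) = 0.51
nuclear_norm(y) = 0.64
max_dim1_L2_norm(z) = 0.75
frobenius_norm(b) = 0.10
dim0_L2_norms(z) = [0.26, 0.3, 0.3, 0.62, 0.46, 0.75, 0.45, 0.24, 0.45]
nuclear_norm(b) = 0.21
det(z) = 0.00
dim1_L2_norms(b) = [0.02, 0.04, 0.02, 0.06, 0.04, 0.02, 0.02, 0.03, 0.03]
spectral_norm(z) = 0.91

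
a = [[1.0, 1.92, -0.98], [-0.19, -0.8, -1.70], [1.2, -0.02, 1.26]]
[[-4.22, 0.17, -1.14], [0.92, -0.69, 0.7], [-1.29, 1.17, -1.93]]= a @ [[-1.36, 0.60, -1.35], [-1.36, -0.04, -0.02], [0.25, 0.36, -0.25]]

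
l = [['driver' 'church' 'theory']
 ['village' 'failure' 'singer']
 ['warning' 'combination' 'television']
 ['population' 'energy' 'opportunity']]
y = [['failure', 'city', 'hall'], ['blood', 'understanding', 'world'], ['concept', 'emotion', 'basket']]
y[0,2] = 'hall'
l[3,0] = 'population'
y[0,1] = 'city'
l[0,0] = 'driver'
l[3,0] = 'population'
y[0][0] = 'failure'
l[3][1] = 'energy'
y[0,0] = 'failure'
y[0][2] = 'hall'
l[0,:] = ['driver', 'church', 'theory']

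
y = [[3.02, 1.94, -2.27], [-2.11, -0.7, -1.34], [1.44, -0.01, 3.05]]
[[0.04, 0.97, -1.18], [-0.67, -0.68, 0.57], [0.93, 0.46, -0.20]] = y@[[0.22, 0.34, -0.33], [-0.09, -0.04, 0.01], [0.20, -0.01, 0.09]]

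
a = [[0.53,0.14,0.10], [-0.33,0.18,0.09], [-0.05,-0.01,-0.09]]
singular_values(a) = [0.63, 0.27, 0.07]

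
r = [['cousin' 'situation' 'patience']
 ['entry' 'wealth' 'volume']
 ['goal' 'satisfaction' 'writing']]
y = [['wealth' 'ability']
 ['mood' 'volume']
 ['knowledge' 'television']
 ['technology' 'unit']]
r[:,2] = ['patience', 'volume', 'writing']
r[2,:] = ['goal', 'satisfaction', 'writing']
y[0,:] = ['wealth', 'ability']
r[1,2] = 'volume'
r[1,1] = 'wealth'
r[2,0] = 'goal'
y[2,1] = 'television'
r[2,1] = 'satisfaction'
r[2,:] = ['goal', 'satisfaction', 'writing']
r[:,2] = ['patience', 'volume', 'writing']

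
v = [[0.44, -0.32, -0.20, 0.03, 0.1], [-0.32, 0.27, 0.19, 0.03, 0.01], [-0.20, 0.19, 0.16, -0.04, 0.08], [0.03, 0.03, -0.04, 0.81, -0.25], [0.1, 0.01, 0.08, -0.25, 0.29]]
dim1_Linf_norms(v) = [0.44, 0.32, 0.2, 0.81, 0.29]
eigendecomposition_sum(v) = [[0.42, -0.33, -0.22, -0.01, 0.05], [-0.33, 0.26, 0.17, 0.01, -0.04], [-0.22, 0.17, 0.12, 0.01, -0.02], [-0.01, 0.01, 0.01, 0.00, -0.00], [0.05, -0.04, -0.02, -0.0, 0.01]] + [[0.0, 0.0, -0.0, 0.01, -0.01], [0.0, 0.0, -0.00, 0.0, -0.00], [-0.00, -0.0, 0.01, -0.08, 0.03], [0.01, 0.00, -0.08, 0.78, -0.32], [-0.01, -0.0, 0.03, -0.32, 0.13]] + [[0.02, 0.02, 0.03, 0.03, 0.06], [0.02, 0.01, 0.02, 0.02, 0.04], [0.03, 0.02, 0.03, 0.03, 0.07], [0.03, 0.02, 0.03, 0.03, 0.07], [0.06, 0.04, 0.07, 0.07, 0.16]] + [[-0.0, -0.0, -0.0, 0.00, 0.0], [-0.0, -0.00, -0.00, 0.0, 0.00], [-0.0, -0.00, -0.00, 0.00, 0.0], [0.0, 0.00, 0.0, -0.0, -0.00], [0.00, 0.00, 0.00, -0.00, -0.00]] + [[0.00, -0.0, 0.00, -0.00, -0.0], [-0.0, 0.0, -0.00, 0.00, 0.0], [0.0, -0.00, 0.00, -0.00, -0.0], [-0.00, 0.0, -0.00, 0.00, 0.00], [-0.0, 0.00, -0.0, 0.0, 0.0]]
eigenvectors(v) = [[0.73, 0.02, 0.28, 0.63, -0.00], [-0.57, 0.0, 0.22, 0.56, 0.56], [-0.38, -0.09, 0.36, 0.28, -0.80], [-0.02, 0.92, 0.35, -0.16, 0.0], [0.08, -0.38, 0.79, -0.44, 0.21]]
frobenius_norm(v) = 1.25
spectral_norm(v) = 0.92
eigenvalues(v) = [0.81, 0.92, 0.25, -0.01, 0.01]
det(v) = -0.00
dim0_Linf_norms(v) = [0.44, 0.32, 0.2, 0.81, 0.29]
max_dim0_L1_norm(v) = 1.16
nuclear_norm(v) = 1.99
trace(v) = 1.97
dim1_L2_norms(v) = [0.59, 0.46, 0.33, 0.85, 0.4]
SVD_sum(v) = [[0.0, 0.00, -0.0, 0.01, -0.01],[0.0, 0.0, -0.00, 0.00, -0.0],[-0.0, -0.00, 0.01, -0.08, 0.03],[0.01, 0.00, -0.08, 0.78, -0.32],[-0.01, -0.0, 0.03, -0.32, 0.13]] + [[0.42, -0.33, -0.22, -0.01, 0.05], [-0.33, 0.26, 0.17, 0.01, -0.04], [-0.22, 0.17, 0.12, 0.01, -0.02], [-0.01, 0.01, 0.01, 0.00, -0.0], [0.05, -0.04, -0.02, -0.0, 0.01]] + [[0.02, 0.02, 0.03, 0.03, 0.06], [0.02, 0.01, 0.02, 0.02, 0.04], [0.03, 0.02, 0.03, 0.03, 0.07], [0.03, 0.02, 0.03, 0.03, 0.07], [0.06, 0.04, 0.07, 0.07, 0.16]] + [[-0.00, -0.00, -0.0, 0.0, 0.00], [-0.0, -0.00, -0.00, 0.00, 0.00], [-0.00, -0.0, -0.00, 0.0, 0.00], [0.0, 0.00, 0.0, -0.00, -0.00], [0.0, 0.00, 0.0, -0.00, -0.0]] + [[0.00, -0.00, 0.00, -0.00, -0.00], [-0.00, 0.00, -0.00, 0.00, 0.0], [0.0, -0.0, 0.0, -0.00, -0.00], [-0.0, 0.00, -0.0, 0.00, 0.0], [-0.00, 0.0, -0.0, 0.00, 0.00]]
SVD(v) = [[0.02,0.73,0.28,0.63,-0.0], [0.0,-0.57,0.22,0.56,0.56], [-0.09,-0.38,0.36,0.28,-0.80], [0.92,-0.02,0.35,-0.16,0.00], [-0.38,0.08,0.79,-0.44,0.21]] @ diag([0.9167996912203661, 0.8057133826123022, 0.2534871041153824, 0.01107963837906632, 0.005079460431015947]) @ [[0.02, 0.0, -0.09, 0.92, -0.38], [0.73, -0.57, -0.38, -0.02, 0.08], [0.28, 0.22, 0.36, 0.35, 0.79], [-0.63, -0.56, -0.28, 0.16, 0.44], [-0.0, 0.56, -0.80, 0.0, 0.21]]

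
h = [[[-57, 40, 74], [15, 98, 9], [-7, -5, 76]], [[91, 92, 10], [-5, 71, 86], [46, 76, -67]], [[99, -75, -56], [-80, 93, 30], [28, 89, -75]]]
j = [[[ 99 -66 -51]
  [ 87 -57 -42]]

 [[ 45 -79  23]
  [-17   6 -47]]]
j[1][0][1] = -79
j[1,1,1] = 6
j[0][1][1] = -57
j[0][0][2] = -51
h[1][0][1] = 92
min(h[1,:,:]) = -67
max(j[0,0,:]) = 99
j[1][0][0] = 45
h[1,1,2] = 86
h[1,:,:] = [[91, 92, 10], [-5, 71, 86], [46, 76, -67]]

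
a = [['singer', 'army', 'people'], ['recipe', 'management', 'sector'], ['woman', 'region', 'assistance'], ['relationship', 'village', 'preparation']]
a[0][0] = 'singer'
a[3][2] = 'preparation'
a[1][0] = 'recipe'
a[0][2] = 'people'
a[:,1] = ['army', 'management', 'region', 'village']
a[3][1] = 'village'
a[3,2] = 'preparation'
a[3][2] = 'preparation'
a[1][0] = 'recipe'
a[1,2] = 'sector'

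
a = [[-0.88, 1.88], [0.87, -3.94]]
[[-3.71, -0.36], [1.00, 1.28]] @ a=[[2.95, -5.56], [0.23, -3.16]]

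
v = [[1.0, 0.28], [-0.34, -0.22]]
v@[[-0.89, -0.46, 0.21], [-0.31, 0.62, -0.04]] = [[-0.98, -0.29, 0.20],[0.37, 0.02, -0.06]]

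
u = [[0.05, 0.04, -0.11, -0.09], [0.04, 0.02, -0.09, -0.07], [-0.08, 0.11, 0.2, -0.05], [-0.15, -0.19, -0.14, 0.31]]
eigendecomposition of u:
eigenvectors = [[-0.18+0.00j,-0.45+0.00j,(0.49-0.2j),0.49+0.20j], [(-0.14+0j),(-0.35+0j),(0.6+0j),0.60-0.00j], [-0.24+0.00j,0.77+0.00j,0.02-0.10j,(0.02+0.1j)], [0.94+0.00j,-0.28+0.00j,(0.58-0.11j),0.58+0.11j]]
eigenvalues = [(0.4+0j), (0.21+0j), (-0.02+0.01j), (-0.02-0.01j)]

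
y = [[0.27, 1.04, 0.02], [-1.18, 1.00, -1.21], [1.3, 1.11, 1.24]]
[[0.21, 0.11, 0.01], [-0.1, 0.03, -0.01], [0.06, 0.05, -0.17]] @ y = [[-0.06, 0.34, -0.12], [-0.08, -0.09, -0.05], [-0.26, -0.08, -0.27]]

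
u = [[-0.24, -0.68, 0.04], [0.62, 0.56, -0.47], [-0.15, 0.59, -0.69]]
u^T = [[-0.24, 0.62, -0.15],  [-0.68, 0.56, 0.59],  [0.04, -0.47, -0.69]]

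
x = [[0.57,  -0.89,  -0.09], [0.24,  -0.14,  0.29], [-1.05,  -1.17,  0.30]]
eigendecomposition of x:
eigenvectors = [[0.56+0.00j, (-0.31+0.18j), -0.31-0.18j], [-0.10+0.00j, (0.02+0.41j), 0.02-0.41j], [-0.82+0.00j, -0.84+0.00j, (-0.84-0j)]]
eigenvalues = [(0.87+0j), (-0.07+0.79j), (-0.07-0.79j)]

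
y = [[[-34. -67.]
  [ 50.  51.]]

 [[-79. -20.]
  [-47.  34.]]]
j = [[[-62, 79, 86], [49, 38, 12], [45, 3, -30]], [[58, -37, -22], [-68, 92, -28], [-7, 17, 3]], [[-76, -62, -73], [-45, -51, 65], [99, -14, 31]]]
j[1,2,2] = 3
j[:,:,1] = [[79, 38, 3], [-37, 92, 17], [-62, -51, -14]]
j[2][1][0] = -45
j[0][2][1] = 3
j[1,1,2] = -28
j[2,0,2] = -73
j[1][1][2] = -28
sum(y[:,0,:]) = -200.0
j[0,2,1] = 3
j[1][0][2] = -22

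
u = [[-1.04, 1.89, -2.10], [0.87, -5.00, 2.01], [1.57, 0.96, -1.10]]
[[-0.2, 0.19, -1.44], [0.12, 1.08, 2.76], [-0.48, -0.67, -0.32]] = u @ [[-0.18, -0.37, 0.20], [0.03, -0.38, -0.44], [0.21, -0.25, 0.19]]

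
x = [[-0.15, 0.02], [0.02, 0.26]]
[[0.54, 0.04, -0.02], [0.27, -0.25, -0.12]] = x@[[-3.40, -0.40, 0.08], [1.31, -0.93, -0.48]]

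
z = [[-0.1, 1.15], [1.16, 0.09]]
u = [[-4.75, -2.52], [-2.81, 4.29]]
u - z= [[-4.65, -3.67],[-3.97, 4.2]]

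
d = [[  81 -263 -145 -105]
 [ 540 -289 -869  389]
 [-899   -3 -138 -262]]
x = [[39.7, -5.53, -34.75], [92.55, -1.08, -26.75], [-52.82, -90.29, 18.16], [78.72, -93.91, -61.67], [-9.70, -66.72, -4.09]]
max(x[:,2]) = 18.16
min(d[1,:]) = -869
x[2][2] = 18.16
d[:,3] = [-105, 389, -262]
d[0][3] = -105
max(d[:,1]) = -3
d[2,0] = -899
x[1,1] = -1.08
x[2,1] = -90.29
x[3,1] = -93.91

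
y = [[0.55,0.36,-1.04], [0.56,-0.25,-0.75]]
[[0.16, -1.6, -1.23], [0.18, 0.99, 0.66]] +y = [[0.71, -1.24, -2.27], [0.74, 0.74, -0.09]]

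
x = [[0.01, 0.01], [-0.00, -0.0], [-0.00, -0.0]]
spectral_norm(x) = 0.01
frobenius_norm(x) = 0.01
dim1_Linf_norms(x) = [0.01, 0.0, 0.0]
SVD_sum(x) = [[0.01, 0.01], [0.0, 0.00], [0.00, 0.00]] + [[-0.0,-0.00], [0.00,-0.0], [-0.0,-0.0]]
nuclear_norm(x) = 0.01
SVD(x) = [[1.00, 0.0], [0.00, 1.00], [0.00, 0.00]] @ diag([0.014142135623730952, -0.0]) @ [[0.71,  0.71], [-0.71,  0.71]]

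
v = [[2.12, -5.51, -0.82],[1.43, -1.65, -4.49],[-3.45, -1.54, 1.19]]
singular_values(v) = [6.89, 4.55, 2.82]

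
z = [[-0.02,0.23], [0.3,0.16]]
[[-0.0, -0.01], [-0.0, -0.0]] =z @[[0.0, 0.01],[-0.01, -0.04]]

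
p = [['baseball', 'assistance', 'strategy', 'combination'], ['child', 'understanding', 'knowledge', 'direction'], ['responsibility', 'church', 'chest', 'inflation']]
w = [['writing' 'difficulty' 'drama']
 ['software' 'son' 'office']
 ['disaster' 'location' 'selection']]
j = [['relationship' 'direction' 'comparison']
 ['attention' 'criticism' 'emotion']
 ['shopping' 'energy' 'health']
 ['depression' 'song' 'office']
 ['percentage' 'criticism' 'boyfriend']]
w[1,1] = 'son'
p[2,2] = 'chest'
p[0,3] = 'combination'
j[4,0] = 'percentage'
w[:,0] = ['writing', 'software', 'disaster']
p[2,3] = 'inflation'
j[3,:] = ['depression', 'song', 'office']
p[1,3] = 'direction'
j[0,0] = 'relationship'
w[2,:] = ['disaster', 'location', 'selection']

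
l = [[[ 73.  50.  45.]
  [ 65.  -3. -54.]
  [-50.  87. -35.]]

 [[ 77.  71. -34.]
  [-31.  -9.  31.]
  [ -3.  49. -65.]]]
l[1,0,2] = -34.0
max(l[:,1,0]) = 65.0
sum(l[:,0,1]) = 121.0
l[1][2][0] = -3.0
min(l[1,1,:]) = -31.0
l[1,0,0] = 77.0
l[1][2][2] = -65.0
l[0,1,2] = -54.0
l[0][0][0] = 73.0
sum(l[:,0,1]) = 121.0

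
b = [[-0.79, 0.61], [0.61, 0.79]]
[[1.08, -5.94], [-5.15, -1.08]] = b@[[-4.01, 4.05], [-3.42, -4.5]]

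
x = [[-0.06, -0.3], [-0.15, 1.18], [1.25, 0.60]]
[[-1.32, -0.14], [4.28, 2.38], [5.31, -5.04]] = x @ [[2.36, -4.71], [3.93, 1.42]]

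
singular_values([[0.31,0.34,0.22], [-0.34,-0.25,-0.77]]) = [0.98, 0.27]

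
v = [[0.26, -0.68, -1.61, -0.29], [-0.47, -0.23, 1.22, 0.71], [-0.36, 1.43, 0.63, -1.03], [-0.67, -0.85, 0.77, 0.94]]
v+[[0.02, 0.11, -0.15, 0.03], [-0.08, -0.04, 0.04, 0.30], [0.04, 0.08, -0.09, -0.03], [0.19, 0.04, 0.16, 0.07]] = [[0.28,-0.57,-1.76,-0.26], [-0.55,-0.27,1.26,1.01], [-0.32,1.51,0.54,-1.06], [-0.48,-0.81,0.93,1.01]]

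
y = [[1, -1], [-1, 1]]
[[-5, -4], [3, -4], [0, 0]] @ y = [[-1, 1], [7, -7], [0, 0]]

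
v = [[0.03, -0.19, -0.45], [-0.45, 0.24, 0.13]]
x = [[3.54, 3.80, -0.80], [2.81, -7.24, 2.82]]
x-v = [[3.51, 3.99, -0.35],  [3.26, -7.48, 2.69]]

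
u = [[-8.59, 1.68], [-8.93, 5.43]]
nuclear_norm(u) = 15.78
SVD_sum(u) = [[-7.88, 3.35], [-9.52, 4.05]] + [[-0.71,  -1.67],[0.59,  1.38]]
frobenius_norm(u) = 13.63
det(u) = -31.64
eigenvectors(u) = [[-0.82, -0.13], [-0.57, -0.99]]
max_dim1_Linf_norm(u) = 8.93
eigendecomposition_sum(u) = [[-8.16, 1.07], [-5.67, 0.74]] + [[-0.43,0.61], [-3.26,4.69]]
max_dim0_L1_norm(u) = 17.52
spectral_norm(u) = 13.43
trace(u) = -3.16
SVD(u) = [[-0.64, -0.77], [-0.77, 0.64]] @ diag([13.42710285859626, 2.3565247345776226]) @ [[0.92, -0.39],[0.39, 0.92]]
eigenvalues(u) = [-7.42, 4.26]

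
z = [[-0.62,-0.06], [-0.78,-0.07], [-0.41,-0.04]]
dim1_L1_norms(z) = [0.68, 0.85, 0.45]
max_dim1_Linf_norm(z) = 0.78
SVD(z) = [[-0.58, 0.56],[-0.72, -0.69],[-0.38, 0.46]] @ diag([1.0821204907124902, 0.003904302775076125]) @ [[1.00,0.09], [0.09,-1.0]]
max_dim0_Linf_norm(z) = 0.78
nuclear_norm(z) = 1.09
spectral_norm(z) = 1.08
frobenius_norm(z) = 1.08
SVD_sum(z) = [[-0.62, -0.06], [-0.78, -0.07], [-0.41, -0.04]] + [[0.0, -0.0],[-0.0, 0.0],[0.0, -0.0]]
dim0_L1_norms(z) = [1.81, 0.17]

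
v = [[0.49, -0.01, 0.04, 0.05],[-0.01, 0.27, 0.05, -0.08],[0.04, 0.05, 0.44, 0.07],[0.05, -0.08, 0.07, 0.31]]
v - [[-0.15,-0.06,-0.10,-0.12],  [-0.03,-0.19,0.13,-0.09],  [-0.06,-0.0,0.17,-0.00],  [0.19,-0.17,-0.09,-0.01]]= [[0.64, 0.05, 0.14, 0.17],[0.02, 0.46, -0.08, 0.01],[0.10, 0.05, 0.27, 0.07],[-0.14, 0.09, 0.16, 0.32]]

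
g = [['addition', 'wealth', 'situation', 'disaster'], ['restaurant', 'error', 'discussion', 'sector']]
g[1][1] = 'error'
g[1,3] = 'sector'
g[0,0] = 'addition'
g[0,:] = ['addition', 'wealth', 'situation', 'disaster']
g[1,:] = ['restaurant', 'error', 'discussion', 'sector']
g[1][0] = 'restaurant'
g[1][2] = 'discussion'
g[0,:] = ['addition', 'wealth', 'situation', 'disaster']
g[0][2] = 'situation'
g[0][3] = 'disaster'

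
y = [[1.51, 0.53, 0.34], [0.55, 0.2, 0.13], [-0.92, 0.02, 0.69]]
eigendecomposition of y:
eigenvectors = [[-0.47-0.22j,-0.47+0.22j,(-0.24+0j)], [(-0.17-0.08j),-0.17+0.08j,(0.91+0j)], [(0.84+0j),0.84-0.00j,(-0.35+0j)]]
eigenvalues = [(1.2+0.24j), (1.2-0.24j), 0j]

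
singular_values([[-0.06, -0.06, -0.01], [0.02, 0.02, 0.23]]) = [0.23, 0.08]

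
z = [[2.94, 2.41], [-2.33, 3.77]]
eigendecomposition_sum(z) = [[1.47+1.46j, 1.21-1.73j], [(-1.16+1.68j), (1.88+0.87j)]] + [[(1.47-1.46j), 1.21+1.73j], [-1.16-1.68j, 1.88-0.87j]]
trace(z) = 6.71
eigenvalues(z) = [(3.35+2.33j), (3.35-2.33j)]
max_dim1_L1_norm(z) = 6.1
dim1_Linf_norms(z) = [2.94, 3.77]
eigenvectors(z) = [[(0.71+0j), 0.71-0.00j],[0.12+0.69j, (0.12-0.69j)]]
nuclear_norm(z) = 8.22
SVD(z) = [[0.35, 0.94], [0.94, -0.35]] @ diag([4.524589866895945, 3.6907433582386266]) @ [[-0.26, 0.97], [0.97, 0.26]]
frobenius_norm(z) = 5.84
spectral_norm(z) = 4.52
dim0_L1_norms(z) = [5.27, 6.18]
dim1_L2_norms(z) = [3.8, 4.43]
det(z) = 16.70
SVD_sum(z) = [[-0.40, 1.52],[-1.09, 4.1]] + [[3.34,  0.89], [-1.24,  -0.33]]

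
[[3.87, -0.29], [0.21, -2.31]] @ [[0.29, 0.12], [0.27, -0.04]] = [[1.04, 0.48], [-0.56, 0.12]]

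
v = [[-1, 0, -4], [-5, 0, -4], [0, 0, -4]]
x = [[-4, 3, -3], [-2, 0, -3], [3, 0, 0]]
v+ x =[[-5, 3, -7], [-7, 0, -7], [3, 0, -4]]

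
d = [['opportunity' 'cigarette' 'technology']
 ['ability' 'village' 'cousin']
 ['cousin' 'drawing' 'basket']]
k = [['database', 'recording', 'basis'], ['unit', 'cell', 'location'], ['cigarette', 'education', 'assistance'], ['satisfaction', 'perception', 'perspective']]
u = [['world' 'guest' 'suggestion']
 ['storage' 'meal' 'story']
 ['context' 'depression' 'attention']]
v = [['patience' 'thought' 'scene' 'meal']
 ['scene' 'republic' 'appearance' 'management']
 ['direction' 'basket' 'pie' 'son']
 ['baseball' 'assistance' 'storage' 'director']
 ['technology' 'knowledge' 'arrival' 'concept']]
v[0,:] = ['patience', 'thought', 'scene', 'meal']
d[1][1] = 'village'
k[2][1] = 'education'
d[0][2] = 'technology'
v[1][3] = 'management'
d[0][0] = 'opportunity'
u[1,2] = 'story'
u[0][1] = 'guest'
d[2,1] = 'drawing'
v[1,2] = 'appearance'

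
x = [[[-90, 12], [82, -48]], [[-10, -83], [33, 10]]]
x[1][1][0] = 33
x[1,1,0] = 33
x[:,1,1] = [-48, 10]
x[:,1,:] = [[82, -48], [33, 10]]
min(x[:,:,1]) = -83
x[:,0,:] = [[-90, 12], [-10, -83]]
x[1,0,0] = -10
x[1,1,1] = 10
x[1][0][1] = -83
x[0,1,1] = -48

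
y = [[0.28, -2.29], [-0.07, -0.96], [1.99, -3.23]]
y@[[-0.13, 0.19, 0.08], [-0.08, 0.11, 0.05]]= [[0.15, -0.20, -0.09],  [0.09, -0.12, -0.05],  [-0.00, 0.02, -0.00]]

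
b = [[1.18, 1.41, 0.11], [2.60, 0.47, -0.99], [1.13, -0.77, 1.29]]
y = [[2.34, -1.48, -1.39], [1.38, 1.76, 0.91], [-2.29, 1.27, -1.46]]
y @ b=[[-2.66, 3.67, -0.07], [7.23, 2.07, -0.42], [-1.05, -1.51, -3.39]]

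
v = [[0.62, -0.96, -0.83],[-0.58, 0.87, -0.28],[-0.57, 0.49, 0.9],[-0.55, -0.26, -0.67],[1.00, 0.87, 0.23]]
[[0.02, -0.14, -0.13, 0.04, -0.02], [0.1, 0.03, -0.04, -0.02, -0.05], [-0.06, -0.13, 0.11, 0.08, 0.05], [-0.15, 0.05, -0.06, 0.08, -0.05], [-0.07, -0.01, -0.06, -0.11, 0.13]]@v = [[0.13, -0.23, -0.13], [0.03, -0.13, -0.13], [-0.02, 0.02, 0.14], [-0.18, 0.09, -0.01], [0.19, 0.17, 0.11]]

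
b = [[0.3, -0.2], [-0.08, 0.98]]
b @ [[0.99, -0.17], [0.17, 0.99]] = [[0.26, -0.25], [0.09, 0.98]]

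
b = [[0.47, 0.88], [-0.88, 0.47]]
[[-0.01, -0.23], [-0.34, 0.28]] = b@[[0.30, -0.36], [-0.17, -0.07]]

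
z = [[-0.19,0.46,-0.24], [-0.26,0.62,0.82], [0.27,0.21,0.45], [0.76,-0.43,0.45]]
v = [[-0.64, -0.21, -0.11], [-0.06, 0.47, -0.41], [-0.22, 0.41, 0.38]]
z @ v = [[0.15, 0.16, -0.26], [-0.05, 0.68, 0.09], [-0.28, 0.23, 0.06], [-0.56, -0.18, 0.26]]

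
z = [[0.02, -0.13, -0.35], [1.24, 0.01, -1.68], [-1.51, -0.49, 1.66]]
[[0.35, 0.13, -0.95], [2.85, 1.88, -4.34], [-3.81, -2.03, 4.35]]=z@[[-0.17, 1.34, 0.38], [2.16, -0.43, -0.36], [-1.81, -0.13, 2.86]]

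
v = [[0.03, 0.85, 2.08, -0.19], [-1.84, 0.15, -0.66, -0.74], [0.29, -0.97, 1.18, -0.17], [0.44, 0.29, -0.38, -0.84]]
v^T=[[0.03, -1.84, 0.29, 0.44], [0.85, 0.15, -0.97, 0.29], [2.08, -0.66, 1.18, -0.38], [-0.19, -0.74, -0.17, -0.84]]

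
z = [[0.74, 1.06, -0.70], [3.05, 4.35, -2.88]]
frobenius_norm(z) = 6.22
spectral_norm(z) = 6.22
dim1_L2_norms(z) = [1.47, 6.04]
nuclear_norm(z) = 6.22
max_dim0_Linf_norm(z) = 4.35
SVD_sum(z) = [[0.74,  1.06,  -0.7], [3.05,  4.35,  -2.88]] + [[-0.00, 0.00, 0.0],[0.0, -0.00, -0.0]]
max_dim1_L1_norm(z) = 10.28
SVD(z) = [[-0.24, -0.97], [-0.97, 0.24]] @ diag([6.219372394917664, 0.0026482704019122312]) @ [[-0.5,-0.72,0.48], [0.72,-0.65,-0.22]]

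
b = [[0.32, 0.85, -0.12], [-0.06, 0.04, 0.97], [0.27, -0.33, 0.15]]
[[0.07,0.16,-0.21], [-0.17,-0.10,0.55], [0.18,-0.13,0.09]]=b @ [[0.55,-0.15,-0.14], [-0.15,0.23,-0.12], [-0.14,-0.12,0.56]]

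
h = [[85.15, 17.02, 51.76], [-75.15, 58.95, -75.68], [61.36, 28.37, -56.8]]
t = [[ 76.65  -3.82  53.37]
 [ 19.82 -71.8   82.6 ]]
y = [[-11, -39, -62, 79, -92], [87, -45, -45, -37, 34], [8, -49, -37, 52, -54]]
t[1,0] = 19.82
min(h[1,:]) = -75.68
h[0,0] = 85.15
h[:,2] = [51.76, -75.68, -56.8]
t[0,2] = 53.37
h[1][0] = -75.15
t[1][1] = -71.8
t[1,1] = -71.8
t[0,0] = 76.65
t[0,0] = 76.65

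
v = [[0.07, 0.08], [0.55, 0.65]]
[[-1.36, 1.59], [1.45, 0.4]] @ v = [[0.78, 0.92], [0.32, 0.38]]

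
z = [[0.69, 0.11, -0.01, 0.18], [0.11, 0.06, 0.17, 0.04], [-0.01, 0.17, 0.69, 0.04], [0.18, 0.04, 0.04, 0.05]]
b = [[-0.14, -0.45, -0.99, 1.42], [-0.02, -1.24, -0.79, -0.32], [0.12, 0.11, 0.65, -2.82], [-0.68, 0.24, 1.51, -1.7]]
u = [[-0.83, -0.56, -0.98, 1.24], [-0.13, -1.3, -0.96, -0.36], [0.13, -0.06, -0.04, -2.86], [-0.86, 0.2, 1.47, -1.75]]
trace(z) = 1.49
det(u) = 5.47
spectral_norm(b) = 3.99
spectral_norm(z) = 0.78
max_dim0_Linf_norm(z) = 0.69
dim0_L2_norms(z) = [0.72, 0.21, 0.71, 0.2]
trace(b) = -2.43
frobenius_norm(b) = 4.42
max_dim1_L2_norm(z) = 0.72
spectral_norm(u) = 3.76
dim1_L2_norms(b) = [1.79, 1.5, 2.9, 2.39]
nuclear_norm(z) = 1.49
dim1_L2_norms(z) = [0.72, 0.21, 0.71, 0.2]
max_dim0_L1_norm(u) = 6.21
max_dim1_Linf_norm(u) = 2.86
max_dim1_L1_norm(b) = 4.13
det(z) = -0.00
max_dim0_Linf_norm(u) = 2.86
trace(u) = -3.92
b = z + u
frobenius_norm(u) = 4.52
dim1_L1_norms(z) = [0.99, 0.38, 0.91, 0.31]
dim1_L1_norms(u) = [3.61, 2.75, 3.09, 4.28]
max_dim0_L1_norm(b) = 6.26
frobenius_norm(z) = 1.05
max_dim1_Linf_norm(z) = 0.69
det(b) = 1.29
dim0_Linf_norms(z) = [0.69, 0.17, 0.69, 0.18]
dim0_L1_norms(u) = [1.95, 2.12, 3.45, 6.21]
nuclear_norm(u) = 7.68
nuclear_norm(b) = 6.76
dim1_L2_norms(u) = [1.87, 1.66, 2.86, 2.45]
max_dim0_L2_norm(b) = 3.6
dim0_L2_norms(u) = [1.21, 1.43, 2.01, 3.59]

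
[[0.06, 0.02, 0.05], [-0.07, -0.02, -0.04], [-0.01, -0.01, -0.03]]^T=[[0.06, -0.07, -0.01],[0.02, -0.02, -0.01],[0.05, -0.04, -0.03]]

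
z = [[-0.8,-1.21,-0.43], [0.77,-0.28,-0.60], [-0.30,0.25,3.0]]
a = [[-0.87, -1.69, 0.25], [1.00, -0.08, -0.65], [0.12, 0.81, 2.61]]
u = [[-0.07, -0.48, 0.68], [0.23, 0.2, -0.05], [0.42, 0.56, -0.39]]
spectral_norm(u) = 1.14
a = z + u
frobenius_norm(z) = 3.53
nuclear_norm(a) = 5.61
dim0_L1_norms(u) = [0.72, 1.24, 1.12]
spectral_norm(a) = 2.82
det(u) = 0.00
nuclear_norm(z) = 5.28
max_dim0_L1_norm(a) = 3.51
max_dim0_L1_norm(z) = 4.03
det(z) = 3.08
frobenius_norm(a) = 3.55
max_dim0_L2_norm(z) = 3.09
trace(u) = -0.26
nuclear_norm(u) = 1.52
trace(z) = 1.92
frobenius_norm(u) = 1.20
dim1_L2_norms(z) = [1.51, 1.02, 3.03]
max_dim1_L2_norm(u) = 0.84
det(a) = 4.47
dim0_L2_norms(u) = [0.48, 0.76, 0.79]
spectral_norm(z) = 3.14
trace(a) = 1.66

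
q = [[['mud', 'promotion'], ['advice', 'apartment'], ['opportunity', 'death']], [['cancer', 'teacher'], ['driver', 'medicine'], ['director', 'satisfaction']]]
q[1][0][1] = 'teacher'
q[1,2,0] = 'director'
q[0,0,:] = ['mud', 'promotion']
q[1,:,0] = ['cancer', 'driver', 'director']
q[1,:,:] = [['cancer', 'teacher'], ['driver', 'medicine'], ['director', 'satisfaction']]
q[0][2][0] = 'opportunity'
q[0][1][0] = 'advice'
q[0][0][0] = 'mud'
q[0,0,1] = 'promotion'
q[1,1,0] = 'driver'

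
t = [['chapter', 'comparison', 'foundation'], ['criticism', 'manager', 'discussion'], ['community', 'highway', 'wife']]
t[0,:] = ['chapter', 'comparison', 'foundation']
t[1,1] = 'manager'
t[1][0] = 'criticism'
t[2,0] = 'community'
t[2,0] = 'community'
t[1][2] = 'discussion'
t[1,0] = 'criticism'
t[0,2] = 'foundation'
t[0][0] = 'chapter'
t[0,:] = ['chapter', 'comparison', 'foundation']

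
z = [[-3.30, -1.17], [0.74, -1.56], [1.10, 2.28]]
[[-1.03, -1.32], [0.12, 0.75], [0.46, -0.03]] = z @ [[0.29, 0.49],[0.06, -0.25]]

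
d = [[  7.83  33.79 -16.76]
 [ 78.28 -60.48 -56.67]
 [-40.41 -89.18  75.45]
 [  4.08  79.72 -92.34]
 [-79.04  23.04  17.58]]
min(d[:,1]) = -89.18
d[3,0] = 4.08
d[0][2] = -16.76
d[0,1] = 33.79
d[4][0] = -79.04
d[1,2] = -56.67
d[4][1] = 23.04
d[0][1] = 33.79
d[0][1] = 33.79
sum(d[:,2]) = -72.74000000000001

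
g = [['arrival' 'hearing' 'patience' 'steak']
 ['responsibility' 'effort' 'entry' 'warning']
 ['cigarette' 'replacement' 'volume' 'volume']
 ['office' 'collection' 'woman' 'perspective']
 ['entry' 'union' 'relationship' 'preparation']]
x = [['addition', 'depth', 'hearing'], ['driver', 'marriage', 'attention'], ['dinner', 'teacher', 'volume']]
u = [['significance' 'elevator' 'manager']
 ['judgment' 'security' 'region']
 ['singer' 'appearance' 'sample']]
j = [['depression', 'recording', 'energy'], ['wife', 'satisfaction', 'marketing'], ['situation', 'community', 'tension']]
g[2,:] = ['cigarette', 'replacement', 'volume', 'volume']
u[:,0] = ['significance', 'judgment', 'singer']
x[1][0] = 'driver'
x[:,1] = ['depth', 'marriage', 'teacher']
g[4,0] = 'entry'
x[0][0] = 'addition'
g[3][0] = 'office'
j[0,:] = ['depression', 'recording', 'energy']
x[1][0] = 'driver'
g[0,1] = 'hearing'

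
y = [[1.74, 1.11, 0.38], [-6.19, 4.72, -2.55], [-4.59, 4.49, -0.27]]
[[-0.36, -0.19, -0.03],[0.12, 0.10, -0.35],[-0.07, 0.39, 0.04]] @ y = [[0.69,  -1.43,  0.36], [1.2,  -0.97,  -0.11], [-2.72,  1.94,  -1.03]]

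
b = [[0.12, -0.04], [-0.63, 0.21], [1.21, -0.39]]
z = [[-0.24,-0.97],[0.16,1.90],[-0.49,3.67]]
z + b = [[-0.12, -1.01], [-0.47, 2.11], [0.72, 3.28]]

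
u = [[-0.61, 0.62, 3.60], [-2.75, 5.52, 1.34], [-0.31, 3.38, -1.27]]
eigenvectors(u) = [[-0.37, -0.81, -0.77], [-0.83, -0.42, -0.34], [-0.43, -0.41, 0.55]]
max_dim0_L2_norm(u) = 6.5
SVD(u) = [[0.21, -0.85, 0.48],[0.89, -0.04, -0.46],[0.41, 0.52, 0.75]] @ diag([7.103305170438557, 3.9454065005285743, 0.8094585852331951]) @ [[-0.38, 0.9, 0.20],[0.12, 0.26, -0.96],[0.92, 0.34, 0.21]]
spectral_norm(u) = 7.10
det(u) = -22.69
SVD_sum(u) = [[-0.58, 1.37, 0.31],[-2.39, 5.69, 1.27],[-1.11, 2.63, 0.59]] + [[-0.39, -0.88, 3.21], [-0.02, -0.04, 0.14], [0.24, 0.55, -1.98]] + [[0.36,0.13,0.08], [-0.34,-0.13,-0.08], [0.55,0.21,0.12]]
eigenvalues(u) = [5.0, 1.56, -2.91]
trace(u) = 3.64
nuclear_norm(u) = 11.86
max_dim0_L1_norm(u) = 9.52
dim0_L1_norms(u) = [3.67, 9.52, 6.21]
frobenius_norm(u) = 8.17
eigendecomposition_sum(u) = [[-1.44, 2.95, -0.19], [-3.24, 6.66, -0.44], [-1.68, 3.45, -0.23]] + [[1.60, -1.41, 1.36], [0.83, -0.74, 0.71], [0.82, -0.72, 0.70]] + [[-0.77,  -0.92,  2.43],[-0.34,  -0.40,  1.07],[0.55,  0.66,  -1.74]]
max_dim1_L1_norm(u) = 9.61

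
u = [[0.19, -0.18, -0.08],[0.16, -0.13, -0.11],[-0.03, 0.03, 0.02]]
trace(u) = 0.08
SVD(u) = [[-0.76, 0.65, 0.06], [-0.64, -0.76, 0.12], [0.13, 0.05, 0.99]] @ diag([0.3610445298246758, 0.0365545093633317, 0.0032581173835402434]) @ [[-0.69, 0.62, 0.37], [0.04, -0.48, 0.88], [0.72, 0.62, 0.31]]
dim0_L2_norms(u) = [0.25, 0.22, 0.14]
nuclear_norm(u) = 0.40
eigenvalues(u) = [(0.04+0.07j), (0.04-0.07j), (0.01+0j)]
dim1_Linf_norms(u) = [0.19, 0.16, 0.03]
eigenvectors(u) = [[-0.70+0.00j,-0.70-0.00j,0.73+0.00j],[(-0.65+0.26j),-0.65-0.26j,0.61+0.00j],[0.12+0.00j,(0.12-0j),0.31+0.00j]]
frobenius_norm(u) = 0.36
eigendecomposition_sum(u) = [[0.09-0.02j, -0.09+0.05j, -0.05-0.05j], [0.08-0.05j, -0.06+0.08j, (-0.06-0.03j)], [(-0.02+0j), (0.02-0.01j), (0.01+0.01j)]] + [[0.09+0.02j, (-0.09-0.05j), -0.05+0.05j], [0.08+0.05j, -0.06-0.08j, (-0.06+0.03j)], [(-0.02-0j), (0.02+0.01j), (0.01-0.01j)]] + [[0.00-0.00j, -0.00-0.00j, 0.01-0.00j], [-0j, -0.00-0.00j, 0.01-0.00j], [0.00-0.00j, (-0-0j), 0.01-0.00j]]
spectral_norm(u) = 0.36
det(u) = 0.00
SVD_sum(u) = [[0.19, -0.17, -0.1], [0.16, -0.14, -0.09], [-0.03, 0.03, 0.02]] + [[0.00, -0.01, 0.02], [-0.0, 0.01, -0.02], [0.00, -0.00, 0.00]] + [[0.00, 0.0, 0.00], [0.00, 0.0, 0.0], [0.00, 0.0, 0.00]]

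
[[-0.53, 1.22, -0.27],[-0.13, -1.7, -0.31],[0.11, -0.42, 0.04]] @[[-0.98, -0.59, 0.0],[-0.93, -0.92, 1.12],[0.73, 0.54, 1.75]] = [[-0.81,  -0.96,  0.89], [1.48,  1.47,  -2.45], [0.31,  0.34,  -0.40]]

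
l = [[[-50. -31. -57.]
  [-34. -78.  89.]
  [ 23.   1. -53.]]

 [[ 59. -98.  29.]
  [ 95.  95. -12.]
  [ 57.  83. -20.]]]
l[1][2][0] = 57.0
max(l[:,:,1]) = 95.0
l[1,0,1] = -98.0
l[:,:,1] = [[-31.0, -78.0, 1.0], [-98.0, 95.0, 83.0]]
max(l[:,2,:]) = 83.0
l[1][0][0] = 59.0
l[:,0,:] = [[-50.0, -31.0, -57.0], [59.0, -98.0, 29.0]]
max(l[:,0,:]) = 59.0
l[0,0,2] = -57.0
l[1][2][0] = 57.0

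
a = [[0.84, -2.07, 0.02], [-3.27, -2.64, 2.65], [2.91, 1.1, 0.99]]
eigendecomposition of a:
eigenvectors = [[0.32+0.00j,  (0.19+0.47j),  0.19-0.47j], [0.89+0.00j,  (0.19-0.38j),  (0.19+0.38j)], [-0.33+0.00j,  (0.75+0j),  (0.75-0j)]]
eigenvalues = [(-4.83+0j), (2.01+1.27j), (2.01-1.27j)]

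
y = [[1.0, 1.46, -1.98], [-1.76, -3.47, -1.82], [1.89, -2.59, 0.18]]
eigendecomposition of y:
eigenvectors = [[(-0.7+0j),  -0.70-0.00j,  (-0.05+0j)],[0.08-0.30j,  0.08+0.30j,  0.86+0.00j],[0.08+0.64j,  (0.08-0.64j),  (0.5+0j)]]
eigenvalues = [(1.07+2.46j), (1.07-2.46j), (-4.43+0j)]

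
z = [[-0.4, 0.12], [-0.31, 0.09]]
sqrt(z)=[[0.00+0.71j, -0.19j], [0.00+0.50j, -0.09j]]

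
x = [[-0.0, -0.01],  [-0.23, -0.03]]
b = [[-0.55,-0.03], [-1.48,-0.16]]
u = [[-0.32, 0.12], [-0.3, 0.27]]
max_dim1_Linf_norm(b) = 1.48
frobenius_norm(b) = 1.59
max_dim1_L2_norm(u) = 0.4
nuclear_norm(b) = 1.61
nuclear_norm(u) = 0.62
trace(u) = -0.05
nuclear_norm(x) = 0.24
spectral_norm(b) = 1.59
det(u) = -0.05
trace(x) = -0.03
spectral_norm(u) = 0.52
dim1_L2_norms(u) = [0.34, 0.4]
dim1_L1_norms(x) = [0.01, 0.26]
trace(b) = -0.71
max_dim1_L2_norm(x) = 0.23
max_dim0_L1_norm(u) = 0.62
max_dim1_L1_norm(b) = 1.64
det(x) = -0.00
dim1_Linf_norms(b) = [0.55, 1.48]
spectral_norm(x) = 0.23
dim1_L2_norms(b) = [0.55, 1.49]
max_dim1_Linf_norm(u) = 0.32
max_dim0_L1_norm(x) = 0.23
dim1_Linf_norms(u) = [0.32, 0.3]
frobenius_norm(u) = 0.53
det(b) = 0.04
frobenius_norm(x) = 0.23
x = u @ b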